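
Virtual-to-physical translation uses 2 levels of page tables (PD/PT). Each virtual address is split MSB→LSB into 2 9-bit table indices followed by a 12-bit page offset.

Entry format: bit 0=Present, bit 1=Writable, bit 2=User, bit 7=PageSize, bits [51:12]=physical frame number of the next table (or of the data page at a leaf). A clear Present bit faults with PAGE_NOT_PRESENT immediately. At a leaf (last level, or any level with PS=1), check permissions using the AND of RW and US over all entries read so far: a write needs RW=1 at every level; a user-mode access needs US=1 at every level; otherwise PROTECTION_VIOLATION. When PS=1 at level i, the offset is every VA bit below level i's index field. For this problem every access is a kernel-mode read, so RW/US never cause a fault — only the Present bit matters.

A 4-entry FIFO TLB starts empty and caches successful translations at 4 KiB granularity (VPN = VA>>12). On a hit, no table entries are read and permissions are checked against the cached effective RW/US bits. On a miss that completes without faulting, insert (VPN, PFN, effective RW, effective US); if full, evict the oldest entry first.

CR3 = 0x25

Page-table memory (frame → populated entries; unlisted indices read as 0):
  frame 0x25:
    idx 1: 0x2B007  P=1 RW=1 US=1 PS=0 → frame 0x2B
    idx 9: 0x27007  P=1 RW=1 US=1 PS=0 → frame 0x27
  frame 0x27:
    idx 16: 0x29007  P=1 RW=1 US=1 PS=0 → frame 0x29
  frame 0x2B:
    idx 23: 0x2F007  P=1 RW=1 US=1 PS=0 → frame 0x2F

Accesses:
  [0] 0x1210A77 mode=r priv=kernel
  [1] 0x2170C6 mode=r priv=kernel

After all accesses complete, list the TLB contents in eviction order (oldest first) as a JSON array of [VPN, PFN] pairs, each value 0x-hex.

Per-access translation:
#0 VA=0x1210A77 (r,kernel):
  L0 @0x25[9] → 0x27007  P=1,RW=1,US=1,PS=0
  L1 @0x27[16] → 0x29007  P=1,RW=1,US=1,PS=0
  ✓ 0x29A77  — 2 lookups
#1 VA=0x2170C6 (r,kernel):
  L0 @0x25[1] → 0x2B007  P=1,RW=1,US=1,PS=0
  L1 @0x2B[23] → 0x2F007  P=1,RW=1,US=1,PS=0
  ✓ 0x2F0C6  — 2 lookups

TLB: [["0x1210", "0x29"], ["0x217", "0x2F"]]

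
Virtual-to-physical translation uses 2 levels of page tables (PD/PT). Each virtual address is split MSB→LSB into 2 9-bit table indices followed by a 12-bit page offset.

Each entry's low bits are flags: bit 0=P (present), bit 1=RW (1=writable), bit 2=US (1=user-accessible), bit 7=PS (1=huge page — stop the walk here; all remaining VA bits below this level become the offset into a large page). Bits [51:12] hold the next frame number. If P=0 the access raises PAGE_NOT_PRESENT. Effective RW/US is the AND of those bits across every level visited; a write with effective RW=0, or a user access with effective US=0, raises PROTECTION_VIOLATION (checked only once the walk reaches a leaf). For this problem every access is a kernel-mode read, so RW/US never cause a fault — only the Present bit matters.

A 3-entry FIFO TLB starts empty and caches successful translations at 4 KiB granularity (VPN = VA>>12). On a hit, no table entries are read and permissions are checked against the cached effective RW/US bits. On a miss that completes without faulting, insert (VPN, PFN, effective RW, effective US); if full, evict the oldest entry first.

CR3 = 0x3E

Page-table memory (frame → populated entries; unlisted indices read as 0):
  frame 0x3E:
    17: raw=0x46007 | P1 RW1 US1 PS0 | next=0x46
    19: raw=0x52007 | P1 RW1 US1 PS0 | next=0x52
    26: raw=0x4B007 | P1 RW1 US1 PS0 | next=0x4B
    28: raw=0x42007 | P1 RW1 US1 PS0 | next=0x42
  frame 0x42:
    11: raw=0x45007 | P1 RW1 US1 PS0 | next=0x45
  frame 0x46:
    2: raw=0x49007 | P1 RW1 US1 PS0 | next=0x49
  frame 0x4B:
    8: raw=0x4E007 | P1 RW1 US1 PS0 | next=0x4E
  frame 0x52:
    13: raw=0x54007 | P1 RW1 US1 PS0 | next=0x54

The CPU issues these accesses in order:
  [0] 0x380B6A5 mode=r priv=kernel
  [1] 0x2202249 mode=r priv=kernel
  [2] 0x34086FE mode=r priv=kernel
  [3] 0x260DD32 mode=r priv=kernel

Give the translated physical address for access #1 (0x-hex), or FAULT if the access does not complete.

Walk each access:
#0 VA=0x380B6A5 (r,kernel):
  [0] read 0x3E idx=28: raw=0x42007 flags P=1 W=1 U=1 S=0
  [1] read 0x42 idx=11: raw=0x45007 flags P=1 W=1 U=1 S=0
  → PA=0x456A5  (2 entries read)
#1 VA=0x2202249 (r,kernel):
  [0] read 0x3E idx=17: raw=0x46007 flags P=1 W=1 U=1 S=0
  [1] read 0x46 idx=2: raw=0x49007 flags P=1 W=1 U=1 S=0
  → PA=0x49249  (2 entries read)
#2 VA=0x34086FE (r,kernel):
  [0] read 0x3E idx=26: raw=0x4B007 flags P=1 W=1 U=1 S=0
  [1] read 0x4B idx=8: raw=0x4E007 flags P=1 W=1 U=1 S=0
  → PA=0x4E6FE  (2 entries read)
#3 VA=0x260DD32 (r,kernel):
  [0] read 0x3E idx=19: raw=0x52007 flags P=1 W=1 U=1 S=0
  [1] read 0x52 idx=13: raw=0x54007 flags P=1 W=1 U=1 S=0
  → PA=0x54D32  (2 entries read)

Access #1 PA: 0x49249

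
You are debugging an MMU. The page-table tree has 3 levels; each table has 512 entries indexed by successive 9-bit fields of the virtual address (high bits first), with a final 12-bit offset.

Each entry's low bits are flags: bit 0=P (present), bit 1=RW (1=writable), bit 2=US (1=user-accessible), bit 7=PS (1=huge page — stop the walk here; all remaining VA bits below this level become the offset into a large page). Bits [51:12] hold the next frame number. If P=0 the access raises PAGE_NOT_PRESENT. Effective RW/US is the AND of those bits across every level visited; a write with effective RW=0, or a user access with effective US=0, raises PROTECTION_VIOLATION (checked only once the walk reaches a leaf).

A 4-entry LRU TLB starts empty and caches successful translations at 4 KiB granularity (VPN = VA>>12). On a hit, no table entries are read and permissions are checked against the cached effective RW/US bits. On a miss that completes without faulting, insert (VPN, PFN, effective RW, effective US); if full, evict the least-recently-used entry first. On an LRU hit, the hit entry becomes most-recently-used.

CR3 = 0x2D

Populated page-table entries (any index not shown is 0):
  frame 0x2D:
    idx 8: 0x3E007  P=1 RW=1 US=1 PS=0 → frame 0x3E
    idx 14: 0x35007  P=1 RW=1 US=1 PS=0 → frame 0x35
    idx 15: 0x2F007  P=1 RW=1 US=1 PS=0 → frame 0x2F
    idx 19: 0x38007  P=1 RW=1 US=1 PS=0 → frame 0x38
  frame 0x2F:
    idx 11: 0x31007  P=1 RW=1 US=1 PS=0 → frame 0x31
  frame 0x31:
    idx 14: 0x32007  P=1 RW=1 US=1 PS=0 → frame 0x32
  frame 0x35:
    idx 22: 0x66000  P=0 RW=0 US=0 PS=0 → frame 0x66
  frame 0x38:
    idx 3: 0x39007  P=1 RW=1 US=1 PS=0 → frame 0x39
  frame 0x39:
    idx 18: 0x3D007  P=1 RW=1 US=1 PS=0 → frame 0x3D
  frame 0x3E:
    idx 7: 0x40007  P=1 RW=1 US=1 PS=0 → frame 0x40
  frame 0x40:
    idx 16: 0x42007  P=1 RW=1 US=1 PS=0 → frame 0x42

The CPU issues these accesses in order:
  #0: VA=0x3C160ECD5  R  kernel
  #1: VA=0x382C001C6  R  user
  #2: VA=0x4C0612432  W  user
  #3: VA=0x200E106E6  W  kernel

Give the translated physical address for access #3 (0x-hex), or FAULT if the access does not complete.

Trace:
#0 VA=0x3C160ECD5 (r,kernel):
  L0: frame=0x2D idx=15 entry=0x2F007 [P=1 RW=1 US=1 PS=0]
  L1: frame=0x2F idx=11 entry=0x31007 [P=1 RW=1 US=1 PS=0]
  L2: frame=0x31 idx=14 entry=0x32007 [P=1 RW=1 US=1 PS=0]
  ⇒ phys 0x32CD5  [3 reads]
#1 VA=0x382C001C6 (r,user):
  L0: frame=0x2D idx=14 entry=0x35007 [P=1 RW=1 US=1 PS=0]
  L1: frame=0x35 idx=22 entry=0x66000 [P=0 RW=0 US=0 PS=0]
  ⇒ fault: PAGE_NOT_PRESENT  — 2 lookups
#2 VA=0x4C0612432 (w,user):
  L0: frame=0x2D idx=19 entry=0x38007 [P=1 RW=1 US=1 PS=0]
  L1: frame=0x38 idx=3 entry=0x39007 [P=1 RW=1 US=1 PS=0]
  L2: frame=0x39 idx=18 entry=0x3D007 [P=1 RW=1 US=1 PS=0]
  ⇒ phys 0x3D432  [3 reads]
#3 VA=0x200E106E6 (w,kernel):
  L0: frame=0x2D idx=8 entry=0x3E007 [P=1 RW=1 US=1 PS=0]
  L1: frame=0x3E idx=7 entry=0x40007 [P=1 RW=1 US=1 PS=0]
  L2: frame=0x40 idx=16 entry=0x42007 [P=1 RW=1 US=1 PS=0]
  ⇒ phys 0x426E6  [3 reads]

Access #3 PA: 0x426E6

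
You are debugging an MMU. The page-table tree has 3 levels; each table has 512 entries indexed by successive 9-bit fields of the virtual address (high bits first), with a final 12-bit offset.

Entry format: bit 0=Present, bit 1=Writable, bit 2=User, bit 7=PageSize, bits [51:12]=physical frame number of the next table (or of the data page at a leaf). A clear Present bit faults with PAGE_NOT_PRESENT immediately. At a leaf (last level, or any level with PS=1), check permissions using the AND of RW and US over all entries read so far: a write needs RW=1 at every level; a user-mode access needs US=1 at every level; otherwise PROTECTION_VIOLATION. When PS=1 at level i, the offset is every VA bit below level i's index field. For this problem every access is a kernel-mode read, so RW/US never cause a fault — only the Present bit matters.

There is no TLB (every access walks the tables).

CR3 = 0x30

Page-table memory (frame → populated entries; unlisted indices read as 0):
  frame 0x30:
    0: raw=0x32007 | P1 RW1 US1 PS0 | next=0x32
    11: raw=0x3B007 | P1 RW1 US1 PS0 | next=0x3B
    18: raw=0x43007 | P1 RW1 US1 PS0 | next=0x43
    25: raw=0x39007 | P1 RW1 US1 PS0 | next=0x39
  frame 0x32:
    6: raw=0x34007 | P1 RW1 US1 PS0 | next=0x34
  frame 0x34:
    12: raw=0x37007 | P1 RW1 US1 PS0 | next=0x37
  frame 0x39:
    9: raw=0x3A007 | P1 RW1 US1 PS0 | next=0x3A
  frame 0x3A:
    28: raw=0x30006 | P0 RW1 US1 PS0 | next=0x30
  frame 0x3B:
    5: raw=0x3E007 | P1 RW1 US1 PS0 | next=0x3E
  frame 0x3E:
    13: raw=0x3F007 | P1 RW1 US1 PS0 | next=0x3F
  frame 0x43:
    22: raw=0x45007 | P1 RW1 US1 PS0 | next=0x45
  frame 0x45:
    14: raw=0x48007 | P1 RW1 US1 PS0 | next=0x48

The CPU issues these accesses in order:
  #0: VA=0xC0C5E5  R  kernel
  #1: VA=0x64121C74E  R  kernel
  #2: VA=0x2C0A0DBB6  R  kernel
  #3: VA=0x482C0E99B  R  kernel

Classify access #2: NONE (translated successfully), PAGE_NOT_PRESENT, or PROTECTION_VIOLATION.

Walk each access:
#0 VA=0xC0C5E5 (r,kernel):
  [0] read 0x30 idx=0: raw=0x32007 flags P=1 W=1 U=1 S=0
  [1] read 0x32 idx=6: raw=0x34007 flags P=1 W=1 U=1 S=0
  [2] read 0x34 idx=12: raw=0x37007 flags P=1 W=1 U=1 S=0
  → PA=0x375E5  (3 entries read)
#1 VA=0x64121C74E (r,kernel):
  [0] read 0x30 idx=25: raw=0x39007 flags P=1 W=1 U=1 S=0
  [1] read 0x39 idx=9: raw=0x3A007 flags P=1 W=1 U=1 S=0
  [2] read 0x3A idx=28: raw=0x30006 flags P=0 W=1 U=1 S=0
  ⇒ fault: PAGE_NOT_PRESENT  — 3 lookups
#2 VA=0x2C0A0DBB6 (r,kernel):
  [0] read 0x30 idx=11: raw=0x3B007 flags P=1 W=1 U=1 S=0
  [1] read 0x3B idx=5: raw=0x3E007 flags P=1 W=1 U=1 S=0
  [2] read 0x3E idx=13: raw=0x3F007 flags P=1 W=1 U=1 S=0
  → PA=0x3FBB6  (3 entries read)
#3 VA=0x482C0E99B (r,kernel):
  [0] read 0x30 idx=18: raw=0x43007 flags P=1 W=1 U=1 S=0
  [1] read 0x43 idx=22: raw=0x45007 flags P=1 W=1 U=1 S=0
  [2] read 0x45 idx=14: raw=0x48007 flags P=1 W=1 U=1 S=0
  → PA=0x4899B  (3 entries read)

Access #2 fault: NONE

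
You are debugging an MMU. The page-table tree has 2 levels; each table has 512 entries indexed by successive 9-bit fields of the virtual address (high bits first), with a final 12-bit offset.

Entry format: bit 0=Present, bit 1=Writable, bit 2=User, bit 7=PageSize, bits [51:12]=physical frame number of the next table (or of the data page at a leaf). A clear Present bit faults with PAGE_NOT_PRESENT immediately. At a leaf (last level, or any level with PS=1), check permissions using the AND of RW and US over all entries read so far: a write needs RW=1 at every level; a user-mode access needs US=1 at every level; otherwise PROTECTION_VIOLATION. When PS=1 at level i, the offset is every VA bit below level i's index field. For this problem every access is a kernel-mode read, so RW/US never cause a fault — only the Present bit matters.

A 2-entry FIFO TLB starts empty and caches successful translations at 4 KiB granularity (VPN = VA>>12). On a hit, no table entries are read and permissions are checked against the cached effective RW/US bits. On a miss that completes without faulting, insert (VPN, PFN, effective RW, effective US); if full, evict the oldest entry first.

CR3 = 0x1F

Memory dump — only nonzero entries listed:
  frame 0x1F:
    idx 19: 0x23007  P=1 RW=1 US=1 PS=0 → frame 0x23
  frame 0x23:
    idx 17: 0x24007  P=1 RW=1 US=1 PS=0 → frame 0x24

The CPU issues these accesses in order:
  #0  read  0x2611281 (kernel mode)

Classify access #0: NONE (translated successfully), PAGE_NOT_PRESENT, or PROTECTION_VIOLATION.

Walk each access:
#0 VA=0x2611281 (r,kernel):
  lvl0: tbl 0x1F, slot 19 ⇒ 0x23007 (P1/RW1/US1/PS0)
  lvl1: tbl 0x23, slot 17 ⇒ 0x24007 (P1/RW1/US1/PS0)
  ⇒ phys 0x24281  [2 reads]

Access #0 fault: NONE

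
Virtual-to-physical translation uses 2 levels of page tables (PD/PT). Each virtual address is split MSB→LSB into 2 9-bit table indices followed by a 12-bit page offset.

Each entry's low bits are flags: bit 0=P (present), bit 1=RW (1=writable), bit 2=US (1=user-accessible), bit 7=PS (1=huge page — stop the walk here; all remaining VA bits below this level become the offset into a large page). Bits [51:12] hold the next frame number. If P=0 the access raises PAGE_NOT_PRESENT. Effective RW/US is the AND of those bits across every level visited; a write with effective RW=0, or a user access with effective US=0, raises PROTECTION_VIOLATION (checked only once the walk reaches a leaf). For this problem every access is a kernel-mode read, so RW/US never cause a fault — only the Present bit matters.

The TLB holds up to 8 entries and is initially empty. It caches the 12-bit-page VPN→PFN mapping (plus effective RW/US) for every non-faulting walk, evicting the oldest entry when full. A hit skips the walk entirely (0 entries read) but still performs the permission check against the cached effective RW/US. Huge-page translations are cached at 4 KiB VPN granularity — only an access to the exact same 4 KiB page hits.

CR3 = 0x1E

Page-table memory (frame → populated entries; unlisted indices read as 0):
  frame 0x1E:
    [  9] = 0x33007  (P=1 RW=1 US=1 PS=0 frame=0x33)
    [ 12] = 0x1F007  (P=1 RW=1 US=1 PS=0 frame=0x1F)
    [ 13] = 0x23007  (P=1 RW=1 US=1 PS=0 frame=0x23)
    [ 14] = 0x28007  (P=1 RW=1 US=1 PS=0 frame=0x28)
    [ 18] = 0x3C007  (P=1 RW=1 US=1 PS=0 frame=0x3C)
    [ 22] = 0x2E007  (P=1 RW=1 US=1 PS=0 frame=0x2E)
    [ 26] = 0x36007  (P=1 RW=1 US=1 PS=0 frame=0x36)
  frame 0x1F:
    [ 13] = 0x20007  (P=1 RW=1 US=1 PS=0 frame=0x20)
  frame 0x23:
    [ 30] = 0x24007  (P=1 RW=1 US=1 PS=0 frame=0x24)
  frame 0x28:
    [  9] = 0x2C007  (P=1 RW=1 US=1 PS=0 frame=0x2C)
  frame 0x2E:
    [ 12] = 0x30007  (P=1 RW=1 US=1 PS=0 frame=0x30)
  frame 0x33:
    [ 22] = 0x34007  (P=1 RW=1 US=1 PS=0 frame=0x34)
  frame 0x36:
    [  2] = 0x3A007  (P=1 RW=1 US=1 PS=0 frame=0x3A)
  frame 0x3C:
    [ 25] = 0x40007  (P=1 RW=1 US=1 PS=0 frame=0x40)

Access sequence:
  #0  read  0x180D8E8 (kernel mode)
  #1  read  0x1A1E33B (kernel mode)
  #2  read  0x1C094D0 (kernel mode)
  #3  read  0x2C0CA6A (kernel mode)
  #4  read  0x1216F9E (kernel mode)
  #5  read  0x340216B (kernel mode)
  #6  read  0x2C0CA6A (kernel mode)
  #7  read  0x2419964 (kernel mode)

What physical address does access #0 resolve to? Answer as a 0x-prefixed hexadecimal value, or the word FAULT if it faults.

Trace:
#0 VA=0x180D8E8 (r,kernel):
  L0 @0x1E[12] → 0x1F007  P=1,RW=1,US=1,PS=0
  L1 @0x1F[13] → 0x20007  P=1,RW=1,US=1,PS=0
  ⇒ phys 0x208E8  [2 reads]
#1 VA=0x1A1E33B (r,kernel):
  L0 @0x1E[13] → 0x23007  P=1,RW=1,US=1,PS=0
  L1 @0x23[30] → 0x24007  P=1,RW=1,US=1,PS=0
  ⇒ phys 0x2433B  [2 reads]
#2 VA=0x1C094D0 (r,kernel):
  L0 @0x1E[14] → 0x28007  P=1,RW=1,US=1,PS=0
  L1 @0x28[9] → 0x2C007  P=1,RW=1,US=1,PS=0
  ⇒ phys 0x2C4D0  [2 reads]
#3 VA=0x2C0CA6A (r,kernel):
  L0 @0x1E[22] → 0x2E007  P=1,RW=1,US=1,PS=0
  L1 @0x2E[12] → 0x30007  P=1,RW=1,US=1,PS=0
  ⇒ phys 0x30A6A  [2 reads]
#4 VA=0x1216F9E (r,kernel):
  L0 @0x1E[9] → 0x33007  P=1,RW=1,US=1,PS=0
  L1 @0x33[22] → 0x34007  P=1,RW=1,US=1,PS=0
  ⇒ phys 0x34F9E  [2 reads]
#5 VA=0x340216B (r,kernel):
  L0 @0x1E[26] → 0x36007  P=1,RW=1,US=1,PS=0
  L1 @0x36[2] → 0x3A007  P=1,RW=1,US=1,PS=0
  ⇒ phys 0x3A16B  [2 reads]
#6 VA=0x2C0CA6A (r,kernel):
  TLB hit vpn=0x2C0C → PA=0x30A6A
#7 VA=0x2419964 (r,kernel):
  L0 @0x1E[18] → 0x3C007  P=1,RW=1,US=1,PS=0
  L1 @0x3C[25] → 0x40007  P=1,RW=1,US=1,PS=0
  ⇒ phys 0x40964  [2 reads]

Access #0 PA: 0x208E8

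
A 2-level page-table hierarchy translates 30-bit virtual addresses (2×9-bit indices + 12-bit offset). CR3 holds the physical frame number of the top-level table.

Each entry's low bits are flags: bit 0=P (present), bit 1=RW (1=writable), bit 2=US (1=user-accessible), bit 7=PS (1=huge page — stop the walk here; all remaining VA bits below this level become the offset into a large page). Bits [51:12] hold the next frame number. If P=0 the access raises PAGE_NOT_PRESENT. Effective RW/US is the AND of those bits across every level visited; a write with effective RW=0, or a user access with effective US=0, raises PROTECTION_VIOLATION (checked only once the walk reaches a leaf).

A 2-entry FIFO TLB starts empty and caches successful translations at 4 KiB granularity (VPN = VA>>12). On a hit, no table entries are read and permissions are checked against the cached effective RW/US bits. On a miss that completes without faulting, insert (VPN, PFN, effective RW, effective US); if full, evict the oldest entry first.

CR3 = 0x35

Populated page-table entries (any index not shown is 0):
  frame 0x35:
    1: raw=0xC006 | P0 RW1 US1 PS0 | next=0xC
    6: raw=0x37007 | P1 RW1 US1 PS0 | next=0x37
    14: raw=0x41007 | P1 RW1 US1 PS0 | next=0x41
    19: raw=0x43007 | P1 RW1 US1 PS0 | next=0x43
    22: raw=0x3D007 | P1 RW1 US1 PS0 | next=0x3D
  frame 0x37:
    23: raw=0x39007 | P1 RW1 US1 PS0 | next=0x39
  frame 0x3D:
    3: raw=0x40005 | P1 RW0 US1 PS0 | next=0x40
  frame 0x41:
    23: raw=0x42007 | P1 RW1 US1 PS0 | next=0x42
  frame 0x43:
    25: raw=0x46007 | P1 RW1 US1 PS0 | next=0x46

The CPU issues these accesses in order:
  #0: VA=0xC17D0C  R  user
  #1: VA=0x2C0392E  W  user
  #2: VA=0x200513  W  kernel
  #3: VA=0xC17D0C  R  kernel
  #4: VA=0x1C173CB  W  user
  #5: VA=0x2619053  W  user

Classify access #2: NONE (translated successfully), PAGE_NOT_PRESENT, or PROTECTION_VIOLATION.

Per-access translation:
#0 VA=0xC17D0C (r,user):
  lvl0: tbl 0x35, slot 6 ⇒ 0x37007 (P1/RW1/US1/PS0)
  lvl1: tbl 0x37, slot 23 ⇒ 0x39007 (P1/RW1/US1/PS0)
  → PA=0x39D0C  (2 entries read)
#1 VA=0x2C0392E (w,user):
  lvl0: tbl 0x35, slot 22 ⇒ 0x3D007 (P1/RW1/US1/PS0)
  lvl1: tbl 0x3D, slot 3 ⇒ 0x40005 (P1/RW0/US1/PS0)
  ⇒ fault: PROTECTION_VIOLATION  — 2 lookups
#2 VA=0x200513 (w,kernel):
  lvl0: tbl 0x35, slot 1 ⇒ 0xC006 (P0/RW1/US1/PS0)
  ⇒ fault: PAGE_NOT_PRESENT  — 1 lookups
#3 VA=0xC17D0C (r,kernel):
  TLB hit vpn=0xC17 → PA=0x39D0C
#4 VA=0x1C173CB (w,user):
  lvl0: tbl 0x35, slot 14 ⇒ 0x41007 (P1/RW1/US1/PS0)
  lvl1: tbl 0x41, slot 23 ⇒ 0x42007 (P1/RW1/US1/PS0)
  → PA=0x423CB  (2 entries read)
#5 VA=0x2619053 (w,user):
  lvl0: tbl 0x35, slot 19 ⇒ 0x43007 (P1/RW1/US1/PS0)
  lvl1: tbl 0x43, slot 25 ⇒ 0x46007 (P1/RW1/US1/PS0)
  → PA=0x46053  (2 entries read)

Access #2 fault: PAGE_NOT_PRESENT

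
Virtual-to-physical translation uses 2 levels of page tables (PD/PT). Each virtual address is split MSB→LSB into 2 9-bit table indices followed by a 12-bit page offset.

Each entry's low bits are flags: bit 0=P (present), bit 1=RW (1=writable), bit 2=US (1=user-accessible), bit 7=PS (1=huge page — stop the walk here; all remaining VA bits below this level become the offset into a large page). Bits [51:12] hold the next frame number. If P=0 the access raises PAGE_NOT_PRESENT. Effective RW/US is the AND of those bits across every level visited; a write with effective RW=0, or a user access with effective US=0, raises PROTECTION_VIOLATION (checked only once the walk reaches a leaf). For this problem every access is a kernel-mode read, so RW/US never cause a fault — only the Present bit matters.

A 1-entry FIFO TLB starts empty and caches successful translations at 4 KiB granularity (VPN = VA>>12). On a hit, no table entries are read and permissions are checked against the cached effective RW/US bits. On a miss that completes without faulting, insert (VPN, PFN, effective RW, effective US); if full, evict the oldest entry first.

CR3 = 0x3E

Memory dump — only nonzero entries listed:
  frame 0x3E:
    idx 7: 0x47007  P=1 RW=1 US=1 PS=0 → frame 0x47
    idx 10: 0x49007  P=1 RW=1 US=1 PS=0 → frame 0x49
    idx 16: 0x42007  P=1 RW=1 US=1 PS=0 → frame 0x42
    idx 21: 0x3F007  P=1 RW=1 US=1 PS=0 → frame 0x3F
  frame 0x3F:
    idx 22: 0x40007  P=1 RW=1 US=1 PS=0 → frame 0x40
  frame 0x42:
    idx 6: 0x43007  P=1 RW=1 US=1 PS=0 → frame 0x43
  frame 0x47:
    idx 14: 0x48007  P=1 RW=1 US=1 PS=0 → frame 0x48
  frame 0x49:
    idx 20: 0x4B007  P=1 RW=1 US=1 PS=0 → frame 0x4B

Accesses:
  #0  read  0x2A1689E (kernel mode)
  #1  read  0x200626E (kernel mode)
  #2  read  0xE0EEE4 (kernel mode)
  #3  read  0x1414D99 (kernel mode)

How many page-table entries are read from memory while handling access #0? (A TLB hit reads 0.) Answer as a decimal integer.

Walk each access:
#0 VA=0x2A1689E (r,kernel):
  [0] read 0x3E idx=21: raw=0x3F007 flags P=1 W=1 U=1 S=0
  [1] read 0x3F idx=22: raw=0x40007 flags P=1 W=1 U=1 S=0
  ✓ 0x4089E  — 2 lookups
#1 VA=0x200626E (r,kernel):
  [0] read 0x3E idx=16: raw=0x42007 flags P=1 W=1 U=1 S=0
  [1] read 0x42 idx=6: raw=0x43007 flags P=1 W=1 U=1 S=0
  ✓ 0x4326E  — 2 lookups
#2 VA=0xE0EEE4 (r,kernel):
  [0] read 0x3E idx=7: raw=0x47007 flags P=1 W=1 U=1 S=0
  [1] read 0x47 idx=14: raw=0x48007 flags P=1 W=1 U=1 S=0
  ✓ 0x48EE4  — 2 lookups
#3 VA=0x1414D99 (r,kernel):
  [0] read 0x3E idx=10: raw=0x49007 flags P=1 W=1 U=1 S=0
  [1] read 0x49 idx=20: raw=0x4B007 flags P=1 W=1 U=1 S=0
  ✓ 0x4BD99  — 2 lookups

Entries read for #0: 2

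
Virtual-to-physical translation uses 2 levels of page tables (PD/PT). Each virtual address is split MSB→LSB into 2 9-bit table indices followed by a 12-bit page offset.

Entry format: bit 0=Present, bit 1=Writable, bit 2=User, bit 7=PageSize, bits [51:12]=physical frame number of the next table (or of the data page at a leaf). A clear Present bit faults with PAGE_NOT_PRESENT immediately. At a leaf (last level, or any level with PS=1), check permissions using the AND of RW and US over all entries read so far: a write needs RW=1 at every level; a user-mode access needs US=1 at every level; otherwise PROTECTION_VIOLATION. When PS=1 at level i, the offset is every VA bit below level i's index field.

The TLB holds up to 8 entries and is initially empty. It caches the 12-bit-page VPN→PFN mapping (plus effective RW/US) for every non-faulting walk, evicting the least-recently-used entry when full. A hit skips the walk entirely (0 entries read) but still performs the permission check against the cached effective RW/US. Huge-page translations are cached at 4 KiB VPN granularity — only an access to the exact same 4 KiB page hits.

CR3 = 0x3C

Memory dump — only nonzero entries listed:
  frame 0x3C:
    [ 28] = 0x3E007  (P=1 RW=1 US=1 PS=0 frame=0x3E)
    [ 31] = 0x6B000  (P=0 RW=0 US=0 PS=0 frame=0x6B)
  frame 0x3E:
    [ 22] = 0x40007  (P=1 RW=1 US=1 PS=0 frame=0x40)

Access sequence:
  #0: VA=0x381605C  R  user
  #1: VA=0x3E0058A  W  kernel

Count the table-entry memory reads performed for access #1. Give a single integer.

Walk each access:
#0 VA=0x381605C (r,user):
  L0: frame=0x3C idx=28 entry=0x3E007 [P=1 RW=1 US=1 PS=0]
  L1: frame=0x3E idx=22 entry=0x40007 [P=1 RW=1 US=1 PS=0]
  ✓ 0x4005C  — 2 lookups
#1 VA=0x3E0058A (w,kernel):
  L0: frame=0x3C idx=31 entry=0x6B000 [P=0 RW=0 US=0 PS=0]
  ⇒ fault: PAGE_NOT_PRESENT  — 1 lookups

Entries read for #1: 1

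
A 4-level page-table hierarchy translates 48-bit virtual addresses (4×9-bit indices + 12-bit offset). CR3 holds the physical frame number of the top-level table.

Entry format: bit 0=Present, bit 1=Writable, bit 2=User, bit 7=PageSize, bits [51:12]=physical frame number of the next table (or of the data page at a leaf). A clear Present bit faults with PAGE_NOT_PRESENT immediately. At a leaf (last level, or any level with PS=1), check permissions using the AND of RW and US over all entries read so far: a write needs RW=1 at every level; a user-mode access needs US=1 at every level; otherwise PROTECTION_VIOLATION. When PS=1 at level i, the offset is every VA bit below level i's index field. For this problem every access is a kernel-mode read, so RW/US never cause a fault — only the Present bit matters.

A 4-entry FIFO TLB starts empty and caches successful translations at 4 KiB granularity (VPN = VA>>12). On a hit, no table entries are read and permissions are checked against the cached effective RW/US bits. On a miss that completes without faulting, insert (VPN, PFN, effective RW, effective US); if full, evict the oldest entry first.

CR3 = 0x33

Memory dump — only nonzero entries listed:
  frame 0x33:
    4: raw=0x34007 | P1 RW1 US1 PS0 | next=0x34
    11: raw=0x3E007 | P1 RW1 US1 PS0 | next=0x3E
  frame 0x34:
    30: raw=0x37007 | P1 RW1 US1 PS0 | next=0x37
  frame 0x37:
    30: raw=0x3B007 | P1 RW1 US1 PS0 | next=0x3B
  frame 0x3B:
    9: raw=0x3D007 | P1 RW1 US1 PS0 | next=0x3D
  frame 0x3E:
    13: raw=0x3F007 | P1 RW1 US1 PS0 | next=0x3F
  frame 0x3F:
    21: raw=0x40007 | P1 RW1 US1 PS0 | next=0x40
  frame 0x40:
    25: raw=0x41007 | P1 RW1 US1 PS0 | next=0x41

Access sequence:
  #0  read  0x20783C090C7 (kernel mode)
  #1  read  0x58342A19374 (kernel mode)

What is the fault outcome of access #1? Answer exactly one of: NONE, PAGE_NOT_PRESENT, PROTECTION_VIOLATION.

Trace:
#0 VA=0x20783C090C7 (r,kernel):
  L0: frame=0x33 idx=4 entry=0x34007 [P=1 RW=1 US=1 PS=0]
  L1: frame=0x34 idx=30 entry=0x37007 [P=1 RW=1 US=1 PS=0]
  L2: frame=0x37 idx=30 entry=0x3B007 [P=1 RW=1 US=1 PS=0]
  L3: frame=0x3B idx=9 entry=0x3D007 [P=1 RW=1 US=1 PS=0]
  ⇒ phys 0x3D0C7  [4 reads]
#1 VA=0x58342A19374 (r,kernel):
  L0: frame=0x33 idx=11 entry=0x3E007 [P=1 RW=1 US=1 PS=0]
  L1: frame=0x3E idx=13 entry=0x3F007 [P=1 RW=1 US=1 PS=0]
  L2: frame=0x3F idx=21 entry=0x40007 [P=1 RW=1 US=1 PS=0]
  L3: frame=0x40 idx=25 entry=0x41007 [P=1 RW=1 US=1 PS=0]
  ⇒ phys 0x41374  [4 reads]

Access #1 fault: NONE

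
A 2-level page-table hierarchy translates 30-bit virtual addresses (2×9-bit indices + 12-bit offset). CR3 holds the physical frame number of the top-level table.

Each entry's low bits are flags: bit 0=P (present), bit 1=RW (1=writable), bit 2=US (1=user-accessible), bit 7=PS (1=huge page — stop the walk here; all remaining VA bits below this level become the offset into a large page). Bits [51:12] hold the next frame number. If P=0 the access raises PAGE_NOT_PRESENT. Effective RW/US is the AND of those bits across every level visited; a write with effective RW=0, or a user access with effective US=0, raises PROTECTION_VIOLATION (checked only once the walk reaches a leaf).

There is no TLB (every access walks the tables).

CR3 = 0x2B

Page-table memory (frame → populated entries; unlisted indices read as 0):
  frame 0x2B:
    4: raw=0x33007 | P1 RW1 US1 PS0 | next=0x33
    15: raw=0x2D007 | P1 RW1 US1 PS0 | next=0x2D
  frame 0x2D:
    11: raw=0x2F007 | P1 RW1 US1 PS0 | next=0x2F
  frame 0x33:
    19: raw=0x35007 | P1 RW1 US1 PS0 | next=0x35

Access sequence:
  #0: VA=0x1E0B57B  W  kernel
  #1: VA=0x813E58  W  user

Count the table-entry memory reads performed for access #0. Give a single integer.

Walk each access:
#0 VA=0x1E0B57B (w,kernel):
  [0] read 0x2B idx=15: raw=0x2D007 flags P=1 W=1 U=1 S=0
  [1] read 0x2D idx=11: raw=0x2F007 flags P=1 W=1 U=1 S=0
  ✓ 0x2F57B  — 2 lookups
#1 VA=0x813E58 (w,user):
  [0] read 0x2B idx=4: raw=0x33007 flags P=1 W=1 U=1 S=0
  [1] read 0x33 idx=19: raw=0x35007 flags P=1 W=1 U=1 S=0
  ✓ 0x35E58  — 2 lookups

Entries read for #0: 2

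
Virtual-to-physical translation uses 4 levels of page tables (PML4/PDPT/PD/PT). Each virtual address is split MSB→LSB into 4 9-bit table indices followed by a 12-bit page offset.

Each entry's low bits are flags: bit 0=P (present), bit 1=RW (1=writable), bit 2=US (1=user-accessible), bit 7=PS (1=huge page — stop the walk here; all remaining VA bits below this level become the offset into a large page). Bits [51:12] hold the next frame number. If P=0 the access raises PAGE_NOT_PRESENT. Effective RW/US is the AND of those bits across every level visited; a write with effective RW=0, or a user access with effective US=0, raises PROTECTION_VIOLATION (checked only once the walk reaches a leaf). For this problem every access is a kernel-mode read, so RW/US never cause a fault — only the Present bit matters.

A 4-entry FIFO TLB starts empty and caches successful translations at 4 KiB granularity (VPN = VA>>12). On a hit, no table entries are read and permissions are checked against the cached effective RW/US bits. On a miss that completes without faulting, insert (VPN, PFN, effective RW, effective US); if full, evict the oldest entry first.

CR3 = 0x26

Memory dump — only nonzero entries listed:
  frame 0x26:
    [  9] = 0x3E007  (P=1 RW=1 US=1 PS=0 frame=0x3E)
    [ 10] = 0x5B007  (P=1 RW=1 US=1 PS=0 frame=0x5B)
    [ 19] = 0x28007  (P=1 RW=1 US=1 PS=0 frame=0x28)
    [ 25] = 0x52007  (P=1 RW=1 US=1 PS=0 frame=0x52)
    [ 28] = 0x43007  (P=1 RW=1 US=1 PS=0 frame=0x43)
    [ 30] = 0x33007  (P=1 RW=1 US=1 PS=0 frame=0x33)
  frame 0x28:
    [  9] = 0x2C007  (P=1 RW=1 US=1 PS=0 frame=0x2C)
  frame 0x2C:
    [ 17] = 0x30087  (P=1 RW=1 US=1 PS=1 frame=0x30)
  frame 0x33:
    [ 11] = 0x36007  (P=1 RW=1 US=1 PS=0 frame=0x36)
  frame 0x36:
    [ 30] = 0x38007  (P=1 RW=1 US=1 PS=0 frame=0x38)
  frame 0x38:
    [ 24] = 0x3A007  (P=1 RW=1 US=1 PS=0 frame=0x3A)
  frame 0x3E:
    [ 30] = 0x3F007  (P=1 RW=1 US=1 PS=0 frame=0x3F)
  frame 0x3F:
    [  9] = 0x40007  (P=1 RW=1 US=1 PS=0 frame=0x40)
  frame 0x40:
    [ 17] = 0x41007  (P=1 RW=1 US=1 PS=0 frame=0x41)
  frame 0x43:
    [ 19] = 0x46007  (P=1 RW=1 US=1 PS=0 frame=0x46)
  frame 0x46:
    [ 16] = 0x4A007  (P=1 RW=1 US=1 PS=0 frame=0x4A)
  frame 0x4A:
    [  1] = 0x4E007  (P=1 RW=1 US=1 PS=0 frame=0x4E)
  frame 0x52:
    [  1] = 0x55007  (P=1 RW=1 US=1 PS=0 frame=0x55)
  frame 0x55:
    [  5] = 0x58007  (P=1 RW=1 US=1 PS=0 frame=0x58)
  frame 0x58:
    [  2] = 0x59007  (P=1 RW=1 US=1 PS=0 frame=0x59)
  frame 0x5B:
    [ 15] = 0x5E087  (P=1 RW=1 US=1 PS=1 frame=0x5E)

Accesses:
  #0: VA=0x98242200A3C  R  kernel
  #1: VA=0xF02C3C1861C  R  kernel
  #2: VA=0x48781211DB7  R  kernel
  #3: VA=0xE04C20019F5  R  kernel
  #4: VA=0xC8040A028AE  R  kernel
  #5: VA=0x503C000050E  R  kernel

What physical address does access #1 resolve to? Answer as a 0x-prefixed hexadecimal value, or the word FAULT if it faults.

Trace:
#0 VA=0x98242200A3C (r,kernel):
  L0 @0x26[19] → 0x28007  P=1,RW=1,US=1,PS=0
  L1 @0x28[9] → 0x2C007  P=1,RW=1,US=1,PS=0
  L2 @0x2C[17] → 0x30087  P=1,RW=1,US=1,PS=1
  ⇒ phys 0x30A3C (huge @L2)  [3 reads]
#1 VA=0xF02C3C1861C (r,kernel):
  L0 @0x26[30] → 0x33007  P=1,RW=1,US=1,PS=0
  L1 @0x33[11] → 0x36007  P=1,RW=1,US=1,PS=0
  L2 @0x36[30] → 0x38007  P=1,RW=1,US=1,PS=0
  L3 @0x38[24] → 0x3A007  P=1,RW=1,US=1,PS=0
  ⇒ phys 0x3A61C  [4 reads]
#2 VA=0x48781211DB7 (r,kernel):
  L0 @0x26[9] → 0x3E007  P=1,RW=1,US=1,PS=0
  L1 @0x3E[30] → 0x3F007  P=1,RW=1,US=1,PS=0
  L2 @0x3F[9] → 0x40007  P=1,RW=1,US=1,PS=0
  L3 @0x40[17] → 0x41007  P=1,RW=1,US=1,PS=0
  ⇒ phys 0x41DB7  [4 reads]
#3 VA=0xE04C20019F5 (r,kernel):
  L0 @0x26[28] → 0x43007  P=1,RW=1,US=1,PS=0
  L1 @0x43[19] → 0x46007  P=1,RW=1,US=1,PS=0
  L2 @0x46[16] → 0x4A007  P=1,RW=1,US=1,PS=0
  L3 @0x4A[1] → 0x4E007  P=1,RW=1,US=1,PS=0
  ⇒ phys 0x4E9F5  [4 reads]
#4 VA=0xC8040A028AE (r,kernel):
  L0 @0x26[25] → 0x52007  P=1,RW=1,US=1,PS=0
  L1 @0x52[1] → 0x55007  P=1,RW=1,US=1,PS=0
  L2 @0x55[5] → 0x58007  P=1,RW=1,US=1,PS=0
  L3 @0x58[2] → 0x59007  P=1,RW=1,US=1,PS=0
  ⇒ phys 0x598AE  [4 reads]
#5 VA=0x503C000050E (r,kernel):
  L0 @0x26[10] → 0x5B007  P=1,RW=1,US=1,PS=0
  L1 @0x5B[15] → 0x5E087  P=1,RW=1,US=1,PS=1
  ⇒ phys 0x5E50E (huge @L1)  [2 reads]

Access #1 PA: 0x3A61C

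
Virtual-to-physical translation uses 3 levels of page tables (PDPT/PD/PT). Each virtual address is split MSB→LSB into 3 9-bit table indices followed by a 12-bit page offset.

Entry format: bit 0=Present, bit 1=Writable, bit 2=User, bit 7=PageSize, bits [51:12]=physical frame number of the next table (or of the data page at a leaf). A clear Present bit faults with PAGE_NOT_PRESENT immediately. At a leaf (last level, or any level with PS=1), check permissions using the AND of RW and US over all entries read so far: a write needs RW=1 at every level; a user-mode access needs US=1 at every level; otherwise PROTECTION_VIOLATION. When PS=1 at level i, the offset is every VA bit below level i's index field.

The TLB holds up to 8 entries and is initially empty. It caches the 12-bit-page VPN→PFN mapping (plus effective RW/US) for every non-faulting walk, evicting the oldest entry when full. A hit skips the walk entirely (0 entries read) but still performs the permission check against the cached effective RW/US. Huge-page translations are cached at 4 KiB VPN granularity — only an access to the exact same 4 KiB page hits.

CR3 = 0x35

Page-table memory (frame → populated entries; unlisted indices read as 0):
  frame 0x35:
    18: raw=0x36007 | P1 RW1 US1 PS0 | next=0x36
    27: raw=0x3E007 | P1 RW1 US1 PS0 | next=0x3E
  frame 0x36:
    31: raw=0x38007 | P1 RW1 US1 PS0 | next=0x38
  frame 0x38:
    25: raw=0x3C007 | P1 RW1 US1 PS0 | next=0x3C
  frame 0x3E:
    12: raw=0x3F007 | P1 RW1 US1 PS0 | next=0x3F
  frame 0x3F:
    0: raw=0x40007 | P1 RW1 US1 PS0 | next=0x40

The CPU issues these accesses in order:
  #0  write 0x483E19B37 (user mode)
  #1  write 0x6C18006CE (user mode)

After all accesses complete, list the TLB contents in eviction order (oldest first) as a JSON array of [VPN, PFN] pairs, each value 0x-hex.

Per-access translation:
#0 VA=0x483E19B37 (w,user):
  L0: frame=0x35 idx=18 entry=0x36007 [P=1 RW=1 US=1 PS=0]
  L1: frame=0x36 idx=31 entry=0x38007 [P=1 RW=1 US=1 PS=0]
  L2: frame=0x38 idx=25 entry=0x3C007 [P=1 RW=1 US=1 PS=0]
  → PA=0x3CB37  (3 entries read)
#1 VA=0x6C18006CE (w,user):
  L0: frame=0x35 idx=27 entry=0x3E007 [P=1 RW=1 US=1 PS=0]
  L1: frame=0x3E idx=12 entry=0x3F007 [P=1 RW=1 US=1 PS=0]
  L2: frame=0x3F idx=0 entry=0x40007 [P=1 RW=1 US=1 PS=0]
  → PA=0x406CE  (3 entries read)

TLB: [["0x483E19", "0x3C"], ["0x6C1800", "0x40"]]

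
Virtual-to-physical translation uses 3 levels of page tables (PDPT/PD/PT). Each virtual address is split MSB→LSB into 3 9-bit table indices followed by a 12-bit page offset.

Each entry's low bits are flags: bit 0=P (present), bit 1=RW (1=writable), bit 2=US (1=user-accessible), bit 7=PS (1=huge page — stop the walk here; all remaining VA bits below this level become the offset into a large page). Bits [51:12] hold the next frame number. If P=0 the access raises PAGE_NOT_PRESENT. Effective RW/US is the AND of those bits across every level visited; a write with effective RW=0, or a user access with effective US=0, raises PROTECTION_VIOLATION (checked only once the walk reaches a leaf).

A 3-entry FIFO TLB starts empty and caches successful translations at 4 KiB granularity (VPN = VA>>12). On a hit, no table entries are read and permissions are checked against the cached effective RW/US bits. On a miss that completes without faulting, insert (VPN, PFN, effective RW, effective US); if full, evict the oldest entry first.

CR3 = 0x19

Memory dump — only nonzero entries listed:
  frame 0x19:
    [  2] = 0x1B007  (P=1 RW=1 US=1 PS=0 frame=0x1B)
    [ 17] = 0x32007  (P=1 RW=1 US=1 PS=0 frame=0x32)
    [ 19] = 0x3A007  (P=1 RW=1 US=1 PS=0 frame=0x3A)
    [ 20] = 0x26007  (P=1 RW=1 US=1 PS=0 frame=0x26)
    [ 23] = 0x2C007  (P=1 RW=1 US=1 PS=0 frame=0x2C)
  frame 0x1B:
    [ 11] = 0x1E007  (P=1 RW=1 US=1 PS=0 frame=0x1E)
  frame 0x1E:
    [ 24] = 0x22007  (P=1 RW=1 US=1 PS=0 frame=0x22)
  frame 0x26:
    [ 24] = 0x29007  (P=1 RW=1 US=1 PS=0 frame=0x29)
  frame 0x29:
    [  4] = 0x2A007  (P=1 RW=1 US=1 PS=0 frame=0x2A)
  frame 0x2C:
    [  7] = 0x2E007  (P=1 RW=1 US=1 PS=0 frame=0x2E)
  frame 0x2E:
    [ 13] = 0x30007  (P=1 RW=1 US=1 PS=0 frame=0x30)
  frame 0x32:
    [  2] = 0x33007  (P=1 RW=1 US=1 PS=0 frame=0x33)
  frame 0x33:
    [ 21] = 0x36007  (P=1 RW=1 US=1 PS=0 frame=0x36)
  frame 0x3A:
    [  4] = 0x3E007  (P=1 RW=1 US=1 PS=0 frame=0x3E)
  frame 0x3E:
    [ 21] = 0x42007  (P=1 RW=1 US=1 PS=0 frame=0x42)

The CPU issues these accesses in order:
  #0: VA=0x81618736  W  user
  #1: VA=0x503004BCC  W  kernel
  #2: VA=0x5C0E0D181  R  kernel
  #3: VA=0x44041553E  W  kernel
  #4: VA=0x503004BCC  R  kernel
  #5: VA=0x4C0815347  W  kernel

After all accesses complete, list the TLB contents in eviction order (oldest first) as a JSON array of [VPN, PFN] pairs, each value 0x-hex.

Per-access translation:
#0 VA=0x81618736 (w,user):
  L0: frame=0x19 idx=2 entry=0x1B007 [P=1 RW=1 US=1 PS=0]
  L1: frame=0x1B idx=11 entry=0x1E007 [P=1 RW=1 US=1 PS=0]
  L2: frame=0x1E idx=24 entry=0x22007 [P=1 RW=1 US=1 PS=0]
  ⇒ phys 0x22736  [3 reads]
#1 VA=0x503004BCC (w,kernel):
  L0: frame=0x19 idx=20 entry=0x26007 [P=1 RW=1 US=1 PS=0]
  L1: frame=0x26 idx=24 entry=0x29007 [P=1 RW=1 US=1 PS=0]
  L2: frame=0x29 idx=4 entry=0x2A007 [P=1 RW=1 US=1 PS=0]
  ⇒ phys 0x2ABCC  [3 reads]
#2 VA=0x5C0E0D181 (r,kernel):
  L0: frame=0x19 idx=23 entry=0x2C007 [P=1 RW=1 US=1 PS=0]
  L1: frame=0x2C idx=7 entry=0x2E007 [P=1 RW=1 US=1 PS=0]
  L2: frame=0x2E idx=13 entry=0x30007 [P=1 RW=1 US=1 PS=0]
  ⇒ phys 0x30181  [3 reads]
#3 VA=0x44041553E (w,kernel):
  L0: frame=0x19 idx=17 entry=0x32007 [P=1 RW=1 US=1 PS=0]
  L1: frame=0x32 idx=2 entry=0x33007 [P=1 RW=1 US=1 PS=0]
  L2: frame=0x33 idx=21 entry=0x36007 [P=1 RW=1 US=1 PS=0]
  ⇒ phys 0x3653E  [3 reads]
#4 VA=0x503004BCC (r,kernel):
  TLB hit vpn=0x503004 → PA=0x2ABCC
#5 VA=0x4C0815347 (w,kernel):
  L0: frame=0x19 idx=19 entry=0x3A007 [P=1 RW=1 US=1 PS=0]
  L1: frame=0x3A idx=4 entry=0x3E007 [P=1 RW=1 US=1 PS=0]
  L2: frame=0x3E idx=21 entry=0x42007 [P=1 RW=1 US=1 PS=0]
  ⇒ phys 0x42347  [3 reads]

TLB: [["0x5C0E0D", "0x30"], ["0x440415", "0x36"], ["0x4C0815", "0x42"]]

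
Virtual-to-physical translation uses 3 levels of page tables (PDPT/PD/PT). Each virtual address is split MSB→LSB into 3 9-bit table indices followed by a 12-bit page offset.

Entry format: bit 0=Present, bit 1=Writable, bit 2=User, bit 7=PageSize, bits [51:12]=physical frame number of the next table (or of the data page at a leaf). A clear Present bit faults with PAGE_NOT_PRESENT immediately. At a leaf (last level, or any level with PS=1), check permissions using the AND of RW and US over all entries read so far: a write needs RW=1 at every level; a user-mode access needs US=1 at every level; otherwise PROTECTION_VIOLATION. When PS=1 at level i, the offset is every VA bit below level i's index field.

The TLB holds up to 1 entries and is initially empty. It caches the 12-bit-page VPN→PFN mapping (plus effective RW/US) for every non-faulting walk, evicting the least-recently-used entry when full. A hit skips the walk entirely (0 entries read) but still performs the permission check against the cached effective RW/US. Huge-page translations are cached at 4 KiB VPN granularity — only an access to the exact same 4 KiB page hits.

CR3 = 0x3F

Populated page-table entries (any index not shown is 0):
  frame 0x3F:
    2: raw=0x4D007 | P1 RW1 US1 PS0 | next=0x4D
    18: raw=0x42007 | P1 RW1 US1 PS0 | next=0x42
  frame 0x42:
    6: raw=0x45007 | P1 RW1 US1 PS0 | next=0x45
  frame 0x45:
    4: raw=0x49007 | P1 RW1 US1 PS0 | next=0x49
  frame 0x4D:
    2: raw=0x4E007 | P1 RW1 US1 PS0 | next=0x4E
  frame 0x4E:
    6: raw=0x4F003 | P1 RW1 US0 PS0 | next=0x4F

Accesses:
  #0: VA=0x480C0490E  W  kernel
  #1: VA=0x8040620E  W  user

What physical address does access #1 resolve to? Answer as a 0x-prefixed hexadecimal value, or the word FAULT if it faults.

Per-access translation:
#0 VA=0x480C0490E (w,kernel):
  lvl0: tbl 0x3F, slot 18 ⇒ 0x42007 (P1/RW1/US1/PS0)
  lvl1: tbl 0x42, slot 6 ⇒ 0x45007 (P1/RW1/US1/PS0)
  lvl2: tbl 0x45, slot 4 ⇒ 0x49007 (P1/RW1/US1/PS0)
  ✓ 0x4990E  — 3 lookups
#1 VA=0x8040620E (w,user):
  lvl0: tbl 0x3F, slot 2 ⇒ 0x4D007 (P1/RW1/US1/PS0)
  lvl1: tbl 0x4D, slot 2 ⇒ 0x4E007 (P1/RW1/US1/PS0)
  lvl2: tbl 0x4E, slot 6 ⇒ 0x4F003 (P1/RW1/US0/PS0)
  ✗ PROTECTION_VIOLATION  [3 reads]

Access #1 PA: FAULT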